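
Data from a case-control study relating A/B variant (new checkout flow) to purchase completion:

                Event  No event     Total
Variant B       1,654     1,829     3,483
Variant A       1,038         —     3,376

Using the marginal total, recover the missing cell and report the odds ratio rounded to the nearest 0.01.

2.04

The missing cell is in the unexposed row: 3376 − 1038 = 2338.
So a = 1654, b = 1829, c = 1038, d = 2338.
OR = (a·d)/(b·c) = (1654 × 2338) / (1829 × 1038) = 3867052 / 1898502 = 2.03690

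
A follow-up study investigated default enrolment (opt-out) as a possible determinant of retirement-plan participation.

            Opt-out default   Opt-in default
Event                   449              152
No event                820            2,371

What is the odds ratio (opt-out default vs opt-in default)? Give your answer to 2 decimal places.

Reading the table with exposure as columns: a = 449 (Opt-out default, case), b = 820 (Opt-out default, non-case), c = 152 (Opt-in default, case), d = 2371.
OR = (a·d)/(b·c) = (449 × 2371) / (820 × 152) = 1064579 / 124640 = 8.54123
The odds of retirement-plan participation are about 8.54 times as high in the opt-out default group.

8.54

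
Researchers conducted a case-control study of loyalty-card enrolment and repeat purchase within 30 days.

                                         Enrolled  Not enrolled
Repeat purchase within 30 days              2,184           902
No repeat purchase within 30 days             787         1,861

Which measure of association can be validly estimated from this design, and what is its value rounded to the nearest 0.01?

5.73

Reading the table with exposure as columns: a = 2184 (Enrolled, case), b = 787 (Enrolled, non-case), c = 902 (Not enrolled, case), d = 1861.
This is a case-control study: participants were sampled on outcome status, so risks in the source population cannot be estimated directly — relative risk is not valid here. The odds ratio is the appropriate measure.
OR = (a·d)/(b·c) = (2184 × 1861) / (787 × 902) = 4064424 / 709874 = 5.72556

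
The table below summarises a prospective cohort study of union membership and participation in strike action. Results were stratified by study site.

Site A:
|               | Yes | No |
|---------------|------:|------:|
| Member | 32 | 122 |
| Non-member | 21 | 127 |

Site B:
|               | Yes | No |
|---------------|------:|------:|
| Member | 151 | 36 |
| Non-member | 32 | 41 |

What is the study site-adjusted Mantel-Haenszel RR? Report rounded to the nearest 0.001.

RR_MH = Σ(aᵢ·n₀ᵢ/nᵢ) / Σ(cᵢ·n₁ᵢ/nᵢ), with n₁ᵢ = aᵢ+bᵢ (exposed), n₀ᵢ = cᵢ+dᵢ (unexposed), nᵢ = n₁ᵢ+n₀ᵢ.
Stratum 1 (Site A): n₁ = 154, n₀ = 148, n = 302; a·n₀/n = 32·148/302 = 15.6821; c·n₁/n = 21·154/302 = 10.7086
Stratum 2 (Site B): n₁ = 187, n₀ = 73, n = 260; a·n₀/n = 151·73/260 = 42.3962; c·n₁/n = 32·187/260 = 23.0154
RR_MH = (15.6821 + 42.3962) / (10.7086 + 23.0154) = 58.0783 / 33.7240 = 1.72216

1.722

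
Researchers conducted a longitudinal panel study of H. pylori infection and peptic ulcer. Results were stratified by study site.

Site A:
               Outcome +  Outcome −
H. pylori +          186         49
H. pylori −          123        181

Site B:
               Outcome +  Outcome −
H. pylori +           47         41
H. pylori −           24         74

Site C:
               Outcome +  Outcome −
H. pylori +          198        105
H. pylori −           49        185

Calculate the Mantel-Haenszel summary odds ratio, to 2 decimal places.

OR_MH = Σ(aᵢdᵢ/nᵢ) / Σ(bᵢcᵢ/nᵢ), where nᵢ is the stratum total.
Stratum 1 (Site A): n = 539; a·d/n = 186·181/539 = 62.4601; b·c/n = 49·123/539 = 11.1818
Stratum 2 (Site B): n = 186; a·d/n = 47·74/186 = 18.6989; b·c/n = 41·24/186 = 5.2903
Stratum 3 (Site C): n = 537; a·d/n = 198·185/537 = 68.2123; b·c/n = 105·49/537 = 9.5810
OR_MH = (62.4601 + 18.6989 + 68.2123) / (11.1818 + 5.2903 + 9.5810) = 149.3713 / 26.0531 = 5.73333

5.73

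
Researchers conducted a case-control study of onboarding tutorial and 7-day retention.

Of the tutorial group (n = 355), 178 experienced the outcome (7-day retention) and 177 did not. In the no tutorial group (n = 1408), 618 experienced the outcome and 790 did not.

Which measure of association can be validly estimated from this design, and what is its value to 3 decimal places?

1.286

From the description: a = 178, b = 177, c = 618, d = 790.
This is a case-control study: participants were sampled on outcome status, so risks in the source population cannot be estimated directly — relative risk is not valid here. The odds ratio is the appropriate measure.
OR = (a·d)/(b·c) = (178 × 790) / (177 × 618) = 140620 / 109386 = 1.28554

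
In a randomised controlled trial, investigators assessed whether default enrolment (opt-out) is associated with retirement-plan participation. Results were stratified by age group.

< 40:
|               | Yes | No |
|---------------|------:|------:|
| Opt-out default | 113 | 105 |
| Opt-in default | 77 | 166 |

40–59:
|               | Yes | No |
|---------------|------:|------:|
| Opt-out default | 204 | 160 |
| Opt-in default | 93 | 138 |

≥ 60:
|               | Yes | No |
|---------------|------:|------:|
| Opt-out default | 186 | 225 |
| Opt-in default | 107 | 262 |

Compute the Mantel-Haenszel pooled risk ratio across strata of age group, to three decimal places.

1.515

RR_MH = Σ(aᵢ·n₀ᵢ/nᵢ) / Σ(cᵢ·n₁ᵢ/nᵢ), with n₁ᵢ = aᵢ+bᵢ (exposed), n₀ᵢ = cᵢ+dᵢ (unexposed), nᵢ = n₁ᵢ+n₀ᵢ.
Stratum 1 (< 40): n₁ = 218, n₀ = 243, n = 461; a·n₀/n = 113·243/461 = 59.5640; c·n₁/n = 77·218/461 = 36.4121
Stratum 2 (40–59): n₁ = 364, n₀ = 231, n = 595; a·n₀/n = 204·231/595 = 79.2000; c·n₁/n = 93·364/595 = 56.8941
Stratum 3 (≥ 60): n₁ = 411, n₀ = 369, n = 780; a·n₀/n = 186·369/780 = 87.9923; c·n₁/n = 107·411/780 = 56.3808
RR_MH = (59.5640 + 79.2000 + 87.9923) / (36.4121 + 56.8941 + 56.3808) = 226.7563 / 149.6870 = 1.51487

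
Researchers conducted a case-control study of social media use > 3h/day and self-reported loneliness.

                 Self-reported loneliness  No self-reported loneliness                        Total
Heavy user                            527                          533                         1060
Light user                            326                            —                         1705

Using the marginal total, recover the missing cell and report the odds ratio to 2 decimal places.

4.18

The missing cell is in the unexposed row: 1705 − 326 = 1379.
So a = 527, b = 533, c = 326, d = 1379.
OR = (a·d)/(b·c) = (527 × 1379) / (533 × 326) = 726733 / 173758 = 4.18244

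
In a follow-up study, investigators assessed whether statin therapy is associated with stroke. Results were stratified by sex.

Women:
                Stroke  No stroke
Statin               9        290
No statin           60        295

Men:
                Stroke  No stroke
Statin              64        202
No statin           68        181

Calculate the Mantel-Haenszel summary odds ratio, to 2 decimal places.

OR_MH = Σ(aᵢdᵢ/nᵢ) / Σ(bᵢcᵢ/nᵢ), where nᵢ is the stratum total.
Stratum 1 (Women): n = 654; a·d/n = 9·295/654 = 4.0596; b·c/n = 290·60/654 = 26.6055
Stratum 2 (Men): n = 515; a·d/n = 64·181/515 = 22.4932; b·c/n = 202·68/515 = 26.6718
OR_MH = (4.0596 + 22.4932) / (26.6055 + 26.6718) = 26.5528 / 53.2773 = 0.49839

0.50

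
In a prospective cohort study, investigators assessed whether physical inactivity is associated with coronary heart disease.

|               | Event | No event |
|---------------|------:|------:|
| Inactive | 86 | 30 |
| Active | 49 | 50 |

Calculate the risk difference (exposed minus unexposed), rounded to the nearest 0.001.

0.246

Cells: a = 86, b = 30, c = 49, d = 50.
Risk in exposed = 86/116 = 0.741379; risk in unexposed = 49/99 = 0.494949.
Risk difference = 0.741379 − 0.494949 = 0.246430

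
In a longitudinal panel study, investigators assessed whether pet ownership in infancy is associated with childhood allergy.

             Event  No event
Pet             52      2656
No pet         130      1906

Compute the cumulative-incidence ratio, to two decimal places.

0.30

Cells: a = 52, b = 2656, c = 130, d = 1906.
Risk in exposed = 52/2708 = 0.01920; risk in unexposed = 130/2036 = 0.06385.
RR = 0.01920 / 0.06385 = 0.30074
The risk is 70% lower among the exposed than among the unexposed.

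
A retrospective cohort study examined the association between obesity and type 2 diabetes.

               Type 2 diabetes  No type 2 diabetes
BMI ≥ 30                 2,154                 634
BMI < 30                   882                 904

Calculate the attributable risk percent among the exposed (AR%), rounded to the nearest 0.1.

36.1

Cells: a = 2154, b = 634, c = 882, d = 904.
Risk in exposed = 2154/2788 = 0.77260; risk in unexposed = 882/1786 = 0.49384.
RR = 0.77260/0.49384 = 1.56446
AR% = (RR − 1)/RR × 100 = (1.56446 − 1)/1.56446 × 100 = 36.0804%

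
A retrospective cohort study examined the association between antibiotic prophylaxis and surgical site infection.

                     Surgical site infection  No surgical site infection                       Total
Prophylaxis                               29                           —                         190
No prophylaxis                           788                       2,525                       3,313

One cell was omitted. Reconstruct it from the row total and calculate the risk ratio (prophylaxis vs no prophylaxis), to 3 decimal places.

0.642

The missing cell is in the exposed row: 190 − 29 = 161.
So a = 29, b = 161, c = 788, d = 2525.
RR = [a/(a+b)] / [c/(c+d)] = (29/190) / (788/3313) = 0.15263/0.23785 = 0.64171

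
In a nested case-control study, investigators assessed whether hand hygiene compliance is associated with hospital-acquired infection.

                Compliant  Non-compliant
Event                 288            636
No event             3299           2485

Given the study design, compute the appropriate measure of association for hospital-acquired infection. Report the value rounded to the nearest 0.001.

0.341

Reading the table with exposure as columns: a = 288 (Compliant, case), b = 3299 (Compliant, non-case), c = 636 (Non-compliant, case), d = 2485.
This is a nested case-control study: participants were sampled on outcome status, so risks in the source population cannot be estimated directly — relative risk is not valid here. The odds ratio is the appropriate measure.
OR = (a·d)/(b·c) = (288 × 2485) / (3299 × 636) = 715680 / 2098164 = 0.34110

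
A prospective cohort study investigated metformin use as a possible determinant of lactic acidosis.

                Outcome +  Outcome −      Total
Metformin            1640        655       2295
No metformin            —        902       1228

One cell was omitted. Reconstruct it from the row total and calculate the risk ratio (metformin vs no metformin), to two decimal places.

2.69

The missing cell is in the unexposed row: 1228 − 902 = 326.
So a = 1640, b = 655, c = 326, d = 902.
RR = [a/(a+b)] / [c/(c+d)] = (1640/2295) / (326/1228) = 0.71460/0.26547 = 2.69179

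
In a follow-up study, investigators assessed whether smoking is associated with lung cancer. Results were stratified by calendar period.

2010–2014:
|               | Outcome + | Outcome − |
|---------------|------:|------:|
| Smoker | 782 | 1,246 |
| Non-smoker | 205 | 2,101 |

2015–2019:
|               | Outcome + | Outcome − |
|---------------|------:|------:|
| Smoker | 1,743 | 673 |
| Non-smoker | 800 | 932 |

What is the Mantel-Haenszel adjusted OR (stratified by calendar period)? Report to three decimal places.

4.084

OR_MH = Σ(aᵢdᵢ/nᵢ) / Σ(bᵢcᵢ/nᵢ), where nᵢ is the stratum total.
Stratum 1 (2010–2014): n = 4334; a·d/n = 782·2101/4334 = 379.0914; b·c/n = 1246·205/4334 = 58.9363
Stratum 2 (2015–2019): n = 4148; a·d/n = 1743·932/4148 = 391.6287; b·c/n = 673·800/4148 = 129.7975
OR_MH = (379.0914 + 391.6287) / (58.9363 + 129.7975) = 770.7201 / 188.7338 = 4.08364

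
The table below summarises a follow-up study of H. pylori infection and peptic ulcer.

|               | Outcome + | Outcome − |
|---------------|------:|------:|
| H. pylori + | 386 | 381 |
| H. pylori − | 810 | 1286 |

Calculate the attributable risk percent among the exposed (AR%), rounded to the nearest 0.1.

Cells: a = 386, b = 381, c = 810, d = 1286.
Risk in exposed = 386/767 = 0.50326; risk in unexposed = 810/2096 = 0.38645.
RR = 0.50326/0.38645 = 1.30226
AR% = (RR − 1)/RR × 100 = (1.30226 − 1)/1.30226 × 100 = 23.2105%

23.2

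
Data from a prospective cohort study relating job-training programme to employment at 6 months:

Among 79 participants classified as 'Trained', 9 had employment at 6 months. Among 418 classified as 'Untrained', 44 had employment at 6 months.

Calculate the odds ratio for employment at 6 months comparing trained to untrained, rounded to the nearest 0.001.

From the description: a = 9, b = 70, c = 44, d = 374.
OR = (a·d)/(b·c) = (9 × 374) / (70 × 44) = 3366 / 3080 = 1.09286
The odds of employment at 6 months are about 1.09 times as high in the trained group.

1.093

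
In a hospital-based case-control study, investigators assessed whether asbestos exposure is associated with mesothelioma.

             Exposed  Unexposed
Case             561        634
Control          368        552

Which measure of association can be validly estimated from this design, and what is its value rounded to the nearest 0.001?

1.327

Reading the table with exposure as columns: a = 561 (Exposed, case), b = 368 (Exposed, non-case), c = 634 (Unexposed, case), d = 552.
This is a hospital-based case-control study: participants were sampled on outcome status, so risks in the source population cannot be estimated directly — relative risk is not valid here. The odds ratio is the appropriate measure.
OR = (a·d)/(b·c) = (561 × 552) / (368 × 634) = 309672 / 233312 = 1.32729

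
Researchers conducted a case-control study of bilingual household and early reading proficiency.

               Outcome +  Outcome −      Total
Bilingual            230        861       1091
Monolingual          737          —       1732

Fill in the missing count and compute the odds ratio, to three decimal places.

0.361

The missing cell is in the unexposed row: 1732 − 737 = 995.
So a = 230, b = 861, c = 737, d = 995.
OR = (a·d)/(b·c) = (230 × 995) / (861 × 737) = 228850 / 634557 = 0.36065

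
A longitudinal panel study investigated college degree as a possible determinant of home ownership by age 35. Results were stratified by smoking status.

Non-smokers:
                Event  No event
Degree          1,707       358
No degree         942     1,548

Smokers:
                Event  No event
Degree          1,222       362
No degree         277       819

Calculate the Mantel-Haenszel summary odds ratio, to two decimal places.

8.56

OR_MH = Σ(aᵢdᵢ/nᵢ) / Σ(bᵢcᵢ/nᵢ), where nᵢ is the stratum total.
Stratum 1 (Non-smokers): n = 4555; a·d/n = 1707·1548/4555 = 580.1177; b·c/n = 358·942/4555 = 74.0364
Stratum 2 (Smokers): n = 2680; a·d/n = 1222·819/2680 = 373.4396; b·c/n = 362·277/2680 = 37.4157
OR_MH = (580.1177 + 373.4396) / (74.0364 + 37.4157) = 953.5572 / 111.4521 = 8.55576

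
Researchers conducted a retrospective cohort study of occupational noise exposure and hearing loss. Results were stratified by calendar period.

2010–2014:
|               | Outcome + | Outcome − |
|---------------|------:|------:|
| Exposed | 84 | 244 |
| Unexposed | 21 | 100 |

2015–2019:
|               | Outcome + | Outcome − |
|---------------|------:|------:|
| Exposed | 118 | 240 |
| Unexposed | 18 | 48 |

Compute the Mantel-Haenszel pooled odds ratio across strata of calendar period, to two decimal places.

OR_MH = Σ(aᵢdᵢ/nᵢ) / Σ(bᵢcᵢ/nᵢ), where nᵢ is the stratum total.
Stratum 1 (2010–2014): n = 449; a·d/n = 84·100/449 = 18.7082; b·c/n = 244·21/449 = 11.4120
Stratum 2 (2015–2019): n = 424; a·d/n = 118·48/424 = 13.3585; b·c/n = 240·18/424 = 10.1887
OR_MH = (18.7082 + 13.3585) / (11.4120 + 10.1887) = 32.0667 / 21.6007 = 1.48452

1.48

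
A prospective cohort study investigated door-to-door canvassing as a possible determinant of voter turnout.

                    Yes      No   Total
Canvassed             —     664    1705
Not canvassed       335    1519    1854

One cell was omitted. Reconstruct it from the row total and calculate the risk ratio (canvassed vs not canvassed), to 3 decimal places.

The missing cell is in the exposed row: 1705 − 664 = 1041.
So a = 1041, b = 664, c = 335, d = 1519.
RR = [a/(a+b)] / [c/(c+d)] = (1041/1705) / (335/1854) = 0.61056/0.18069 = 3.37902

3.379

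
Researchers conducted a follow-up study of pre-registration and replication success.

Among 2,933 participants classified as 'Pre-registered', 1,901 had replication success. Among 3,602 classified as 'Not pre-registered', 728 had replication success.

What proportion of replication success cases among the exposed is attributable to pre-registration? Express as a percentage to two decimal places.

68.82

From the description: a = 1901, b = 1032, c = 728, d = 2874.
Risk in exposed = 1901/2933 = 0.64814; risk in unexposed = 728/3602 = 0.20211.
RR = 0.64814/0.20211 = 3.20688
AR% = (RR − 1)/RR × 100 = (3.20688 − 1)/3.20688 × 100 = 68.8170%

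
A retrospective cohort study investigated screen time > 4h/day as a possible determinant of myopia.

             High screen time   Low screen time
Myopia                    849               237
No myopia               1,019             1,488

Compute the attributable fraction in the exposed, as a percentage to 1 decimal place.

69.8

Reading the table with exposure as columns: a = 849 (High screen time, case), b = 1019 (High screen time, non-case), c = 237 (Low screen time, case), d = 1488.
Risk in exposed = 849/1868 = 0.45450; risk in unexposed = 237/1725 = 0.13739.
RR = 0.45450/0.13739 = 3.30805
AR% = (RR − 1)/RR × 100 = (3.30805 − 1)/3.30805 × 100 = 69.7707%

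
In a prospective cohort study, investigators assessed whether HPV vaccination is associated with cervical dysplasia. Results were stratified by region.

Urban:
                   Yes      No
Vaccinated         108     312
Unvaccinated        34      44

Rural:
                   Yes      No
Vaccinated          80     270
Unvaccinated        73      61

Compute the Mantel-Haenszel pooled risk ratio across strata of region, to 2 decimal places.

RR_MH = Σ(aᵢ·n₀ᵢ/nᵢ) / Σ(cᵢ·n₁ᵢ/nᵢ), with n₁ᵢ = aᵢ+bᵢ (exposed), n₀ᵢ = cᵢ+dᵢ (unexposed), nᵢ = n₁ᵢ+n₀ᵢ.
Stratum 1 (Urban): n₁ = 420, n₀ = 78, n = 498; a·n₀/n = 108·78/498 = 16.9157; c·n₁/n = 34·420/498 = 28.6747
Stratum 2 (Rural): n₁ = 350, n₀ = 134, n = 484; a·n₀/n = 80·134/484 = 22.1488; c·n₁/n = 73·350/484 = 52.7893
RR_MH = (16.9157 + 22.1488) / (28.6747 + 52.7893) = 39.0644 / 81.4640 = 0.47953

0.48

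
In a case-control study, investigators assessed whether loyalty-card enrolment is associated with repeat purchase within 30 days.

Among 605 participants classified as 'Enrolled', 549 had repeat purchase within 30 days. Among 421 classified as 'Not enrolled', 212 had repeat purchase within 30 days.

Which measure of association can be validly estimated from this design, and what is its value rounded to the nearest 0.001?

9.665

From the description: a = 549, b = 56, c = 212, d = 209.
This is a case-control study: participants were sampled on outcome status, so risks in the source population cannot be estimated directly — relative risk is not valid here. The odds ratio is the appropriate measure.
OR = (a·d)/(b·c) = (549 × 209) / (56 × 212) = 114741 / 11872 = 9.66484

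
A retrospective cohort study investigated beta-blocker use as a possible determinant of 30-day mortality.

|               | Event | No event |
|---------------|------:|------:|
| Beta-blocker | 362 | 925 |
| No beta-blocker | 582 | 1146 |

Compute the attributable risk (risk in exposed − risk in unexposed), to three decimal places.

-0.056

Cells: a = 362, b = 925, c = 582, d = 1146.
Risk in exposed = 362/1287 = 0.281274; risk in unexposed = 582/1728 = 0.336806.
Risk difference = 0.281274 − 0.336806 = -0.055531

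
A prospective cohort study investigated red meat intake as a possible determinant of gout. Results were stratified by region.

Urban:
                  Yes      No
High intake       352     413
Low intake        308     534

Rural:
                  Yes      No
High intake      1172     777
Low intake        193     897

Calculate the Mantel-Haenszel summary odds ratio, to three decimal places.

OR_MH = Σ(aᵢdᵢ/nᵢ) / Σ(bᵢcᵢ/nᵢ), where nᵢ is the stratum total.
Stratum 1 (Urban): n = 1607; a·d/n = 352·534/1607 = 116.9683; b·c/n = 413·308/1607 = 79.1562
Stratum 2 (Rural): n = 3039; a·d/n = 1172·897/3039 = 345.9309; b·c/n = 777·193/3039 = 49.3455
OR_MH = (116.9683 + 345.9309) / (79.1562 + 49.3455) = 462.8992 / 128.5017 = 3.60228

3.602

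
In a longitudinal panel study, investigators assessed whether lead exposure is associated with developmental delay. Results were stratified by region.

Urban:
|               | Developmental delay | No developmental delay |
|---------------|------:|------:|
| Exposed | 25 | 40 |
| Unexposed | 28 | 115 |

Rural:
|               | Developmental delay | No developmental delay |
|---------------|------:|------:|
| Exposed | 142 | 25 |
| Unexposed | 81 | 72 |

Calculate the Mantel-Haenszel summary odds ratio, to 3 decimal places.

OR_MH = Σ(aᵢdᵢ/nᵢ) / Σ(bᵢcᵢ/nᵢ), where nᵢ is the stratum total.
Stratum 1 (Urban): n = 208; a·d/n = 25·115/208 = 13.8221; b·c/n = 40·28/208 = 5.3846
Stratum 2 (Rural): n = 320; a·d/n = 142·72/320 = 31.9500; b·c/n = 25·81/320 = 6.3281
OR_MH = (13.8221 + 31.9500) / (5.3846 + 6.3281) = 45.7721 / 11.7127 = 3.90789

3.908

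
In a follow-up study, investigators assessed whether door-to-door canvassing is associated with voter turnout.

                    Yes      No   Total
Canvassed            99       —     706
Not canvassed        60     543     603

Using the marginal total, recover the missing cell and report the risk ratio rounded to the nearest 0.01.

1.41

The missing cell is in the exposed row: 706 − 99 = 607.
So a = 99, b = 607, c = 60, d = 543.
RR = [a/(a+b)] / [c/(c+d)] = (99/706) / (60/603) = 0.14023/0.09950 = 1.40928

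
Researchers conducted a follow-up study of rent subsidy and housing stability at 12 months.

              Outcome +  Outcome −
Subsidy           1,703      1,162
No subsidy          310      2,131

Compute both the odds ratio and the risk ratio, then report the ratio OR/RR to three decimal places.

2.152

Cells: a = 1703, b = 1162, c = 310, d = 2131.
OR = (1703·2131)/(1162·310) = 3629093/360220 = 10.07466
Risk in exposed = 1703/2865 = 0.59442; risk in unexposed = 310/2441 = 0.12700; RR = 4.68054
OR/RR = 10.07466 / 4.68054 = 2.15246
The outcome is not rare, so the OR lies further from 1 than the RR.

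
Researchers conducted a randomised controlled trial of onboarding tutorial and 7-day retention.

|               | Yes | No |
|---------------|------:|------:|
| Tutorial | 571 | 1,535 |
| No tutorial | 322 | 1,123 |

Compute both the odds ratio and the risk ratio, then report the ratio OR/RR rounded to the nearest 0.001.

1.066

Cells: a = 571, b = 1535, c = 322, d = 1123.
OR = (571·1123)/(1535·322) = 641233/494270 = 1.29733
Risk in exposed = 571/2106 = 0.27113; risk in unexposed = 322/1445 = 0.22284; RR = 1.21672
OR/RR = 1.29733 / 1.21672 = 1.06626
The outcome is not rare, so the OR lies further from 1 than the RR.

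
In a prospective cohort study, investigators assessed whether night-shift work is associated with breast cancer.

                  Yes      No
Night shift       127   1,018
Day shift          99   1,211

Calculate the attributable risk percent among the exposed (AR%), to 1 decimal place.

Cells: a = 127, b = 1018, c = 99, d = 1211.
Risk in exposed = 127/1145 = 0.11092; risk in unexposed = 99/1310 = 0.07557.
RR = 0.11092/0.07557 = 1.46769
AR% = (RR − 1)/RR × 100 = (1.46769 − 1)/1.46769 × 100 = 31.8657%

31.9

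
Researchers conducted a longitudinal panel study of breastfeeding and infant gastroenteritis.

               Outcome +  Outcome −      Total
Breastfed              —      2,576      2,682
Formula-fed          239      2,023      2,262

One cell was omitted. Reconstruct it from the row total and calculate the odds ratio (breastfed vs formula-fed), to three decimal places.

0.348

The missing cell is in the exposed row: 2682 − 2576 = 106.
So a = 106, b = 2576, c = 239, d = 2023.
OR = (a·d)/(b·c) = (106 × 2023) / (2576 × 239) = 214438 / 615664 = 0.34830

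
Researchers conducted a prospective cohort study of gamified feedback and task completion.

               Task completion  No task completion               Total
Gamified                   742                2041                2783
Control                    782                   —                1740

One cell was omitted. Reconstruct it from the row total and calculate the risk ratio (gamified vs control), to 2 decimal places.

The missing cell is in the unexposed row: 1740 − 782 = 958.
So a = 742, b = 2041, c = 782, d = 958.
RR = [a/(a+b)] / [c/(c+d)] = (742/2783) / (782/1740) = 0.26662/0.44943 = 0.59324

0.59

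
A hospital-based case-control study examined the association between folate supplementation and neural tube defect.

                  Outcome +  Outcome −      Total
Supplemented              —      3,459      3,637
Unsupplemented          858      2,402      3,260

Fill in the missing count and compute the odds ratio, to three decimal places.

The missing cell is in the exposed row: 3637 − 3459 = 178.
So a = 178, b = 3459, c = 858, d = 2402.
OR = (a·d)/(b·c) = (178 × 2402) / (3459 × 858) = 427556 / 2967822 = 0.14406

0.144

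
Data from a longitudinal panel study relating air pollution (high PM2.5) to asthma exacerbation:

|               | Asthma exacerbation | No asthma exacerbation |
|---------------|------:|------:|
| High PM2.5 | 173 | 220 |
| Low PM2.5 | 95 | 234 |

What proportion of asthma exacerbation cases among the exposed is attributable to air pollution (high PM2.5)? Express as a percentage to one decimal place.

34.4

Cells: a = 173, b = 220, c = 95, d = 234.
Risk in exposed = 173/393 = 0.44020; risk in unexposed = 95/329 = 0.28875.
RR = 0.44020/0.28875 = 1.52449
AR% = (RR − 1)/RR × 100 = (1.52449 − 1)/1.52449 × 100 = 34.4045%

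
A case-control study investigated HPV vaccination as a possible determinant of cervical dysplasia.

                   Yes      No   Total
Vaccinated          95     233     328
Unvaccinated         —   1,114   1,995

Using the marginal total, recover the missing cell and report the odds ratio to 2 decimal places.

0.52

The missing cell is in the unexposed row: 1995 − 1114 = 881.
So a = 95, b = 233, c = 881, d = 1114.
OR = (a·d)/(b·c) = (95 × 1114) / (233 × 881) = 105830 / 205273 = 0.51556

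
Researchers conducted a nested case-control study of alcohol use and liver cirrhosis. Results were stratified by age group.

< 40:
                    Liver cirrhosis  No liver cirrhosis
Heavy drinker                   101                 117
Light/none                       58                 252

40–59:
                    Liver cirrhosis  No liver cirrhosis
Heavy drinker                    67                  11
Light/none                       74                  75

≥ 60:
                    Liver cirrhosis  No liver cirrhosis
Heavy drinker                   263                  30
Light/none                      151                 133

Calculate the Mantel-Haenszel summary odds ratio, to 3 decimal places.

5.392

OR_MH = Σ(aᵢdᵢ/nᵢ) / Σ(bᵢcᵢ/nᵢ), where nᵢ is the stratum total.
Stratum 1 (< 40): n = 528; a·d/n = 101·252/528 = 48.2045; b·c/n = 117·58/528 = 12.8523
Stratum 2 (40–59): n = 227; a·d/n = 67·75/227 = 22.1366; b·c/n = 11·74/227 = 3.5859
Stratum 3 (≥ 60): n = 577; a·d/n = 263·133/577 = 60.6222; b·c/n = 30·151/577 = 7.8510
OR_MH = (48.2045 + 22.1366 + 60.6222) / (12.8523 + 3.5859 + 7.8510) = 130.9633 / 24.2891 = 5.39185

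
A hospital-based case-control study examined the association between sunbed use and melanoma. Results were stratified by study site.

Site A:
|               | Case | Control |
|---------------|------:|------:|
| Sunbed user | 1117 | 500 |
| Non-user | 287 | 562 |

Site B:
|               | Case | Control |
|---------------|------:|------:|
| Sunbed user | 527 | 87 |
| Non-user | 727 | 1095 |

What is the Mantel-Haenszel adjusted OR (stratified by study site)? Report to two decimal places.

OR_MH = Σ(aᵢdᵢ/nᵢ) / Σ(bᵢcᵢ/nᵢ), where nᵢ is the stratum total.
Stratum 1 (Site A): n = 2466; a·d/n = 1117·562/2466 = 254.5637; b·c/n = 500·287/2466 = 58.1914
Stratum 2 (Site B): n = 2436; a·d/n = 527·1095/2436 = 236.8904; b·c/n = 87·727/2436 = 25.9643
OR_MH = (254.5637 + 236.8904) / (58.1914 + 25.9643) = 491.4541 / 84.1557 = 5.83982

5.84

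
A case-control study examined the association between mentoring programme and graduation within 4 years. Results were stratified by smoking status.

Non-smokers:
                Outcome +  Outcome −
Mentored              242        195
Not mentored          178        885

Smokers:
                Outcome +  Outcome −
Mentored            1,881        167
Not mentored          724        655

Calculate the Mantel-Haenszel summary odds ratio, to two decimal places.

8.60

OR_MH = Σ(aᵢdᵢ/nᵢ) / Σ(bᵢcᵢ/nᵢ), where nᵢ is the stratum total.
Stratum 1 (Non-smokers): n = 1500; a·d/n = 242·885/1500 = 142.7800; b·c/n = 195·178/1500 = 23.1400
Stratum 2 (Smokers): n = 3427; a·d/n = 1881·655/3427 = 359.5142; b·c/n = 167·724/3427 = 35.2810
OR_MH = (142.7800 + 359.5142) / (23.1400 + 35.2810) = 502.2942 / 58.4210 = 8.59784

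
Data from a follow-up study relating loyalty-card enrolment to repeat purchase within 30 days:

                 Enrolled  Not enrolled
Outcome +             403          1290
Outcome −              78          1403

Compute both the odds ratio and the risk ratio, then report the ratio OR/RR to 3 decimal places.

3.213

Reading the table with exposure as columns: a = 403 (Enrolled, case), b = 78 (Enrolled, non-case), c = 1290 (Not enrolled, case), d = 1403.
OR = (403·1403)/(78·1290) = 565409/100620 = 5.61925
Risk in exposed = 403/481 = 0.83784; risk in unexposed = 1290/2693 = 0.47902; RR = 1.74907
OR/RR = 5.61925 / 1.74907 = 3.21271
The outcome is not rare, so the OR lies further from 1 than the RR.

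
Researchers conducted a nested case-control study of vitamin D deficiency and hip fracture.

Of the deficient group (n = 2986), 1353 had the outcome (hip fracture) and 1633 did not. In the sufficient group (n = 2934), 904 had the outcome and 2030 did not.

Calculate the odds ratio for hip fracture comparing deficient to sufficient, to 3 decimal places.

1.861

From the description: a = 1353, b = 1633, c = 904, d = 2030.
OR = (a·d)/(b·c) = (1353 × 2030) / (1633 × 904) = 2746590 / 1476232 = 1.86054
The odds of hip fracture are about 1.86 times as high in the deficient group.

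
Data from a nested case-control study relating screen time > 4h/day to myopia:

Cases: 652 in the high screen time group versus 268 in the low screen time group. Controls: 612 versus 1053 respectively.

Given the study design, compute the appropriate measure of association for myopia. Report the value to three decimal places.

From the description: a = 652, b = 612, c = 268, d = 1053.
This is a nested case-control study: participants were sampled on outcome status, so risks in the source population cannot be estimated directly — relative risk is not valid here. The odds ratio is the appropriate measure.
OR = (a·d)/(b·c) = (652 × 1053) / (612 × 268) = 686556 / 164016 = 4.18591

4.186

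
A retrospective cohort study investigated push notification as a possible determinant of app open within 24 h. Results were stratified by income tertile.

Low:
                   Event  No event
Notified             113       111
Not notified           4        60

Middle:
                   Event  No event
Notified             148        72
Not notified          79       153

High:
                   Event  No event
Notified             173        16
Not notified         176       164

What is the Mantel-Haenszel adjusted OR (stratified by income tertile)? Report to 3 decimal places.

6.544

OR_MH = Σ(aᵢdᵢ/nᵢ) / Σ(bᵢcᵢ/nᵢ), where nᵢ is the stratum total.
Stratum 1 (Low): n = 288; a·d/n = 113·60/288 = 23.5417; b·c/n = 111·4/288 = 1.5417
Stratum 2 (Middle): n = 452; a·d/n = 148·153/452 = 50.0973; b·c/n = 72·79/452 = 12.5841
Stratum 3 (High): n = 529; a·d/n = 173·164/529 = 53.6333; b·c/n = 16·176/529 = 5.3233
OR_MH = (23.5417 + 50.0973 + 53.6333) / (1.5417 + 12.5841 + 5.3233) = 127.2723 / 19.4490 = 6.54390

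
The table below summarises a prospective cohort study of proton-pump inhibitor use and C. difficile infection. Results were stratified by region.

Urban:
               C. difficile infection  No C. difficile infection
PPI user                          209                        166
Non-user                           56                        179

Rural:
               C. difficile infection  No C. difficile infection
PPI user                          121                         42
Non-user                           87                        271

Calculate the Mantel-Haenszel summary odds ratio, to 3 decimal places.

5.584

OR_MH = Σ(aᵢdᵢ/nᵢ) / Σ(bᵢcᵢ/nᵢ), where nᵢ is the stratum total.
Stratum 1 (Urban): n = 610; a·d/n = 209·179/610 = 61.3295; b·c/n = 166·56/610 = 15.2393
Stratum 2 (Rural): n = 521; a·d/n = 121·271/521 = 62.9386; b·c/n = 42·87/521 = 7.0134
OR_MH = (61.3295 + 62.9386) / (15.2393 + 7.0134) = 124.2681 / 22.2528 = 5.58438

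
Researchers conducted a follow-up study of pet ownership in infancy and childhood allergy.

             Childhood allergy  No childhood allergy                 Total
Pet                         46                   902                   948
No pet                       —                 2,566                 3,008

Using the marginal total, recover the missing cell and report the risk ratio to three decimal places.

0.330

The missing cell is in the unexposed row: 3008 − 2566 = 442.
So a = 46, b = 902, c = 442, d = 2566.
RR = [a/(a+b)] / [c/(c+d)] = (46/948) / (442/3008) = 0.04852/0.14694 = 0.33022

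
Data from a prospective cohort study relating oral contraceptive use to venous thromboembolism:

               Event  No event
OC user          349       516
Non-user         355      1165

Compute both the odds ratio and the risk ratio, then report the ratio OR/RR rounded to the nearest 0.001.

1.285

Cells: a = 349, b = 516, c = 355, d = 1165.
OR = (349·1165)/(516·355) = 406585/183180 = 2.21959
Risk in exposed = 349/865 = 0.40347; risk in unexposed = 355/1520 = 0.23355; RR = 1.72753
OR/RR = 2.21959 / 1.72753 = 1.28484
The outcome is not rare, so the OR lies further from 1 than the RR.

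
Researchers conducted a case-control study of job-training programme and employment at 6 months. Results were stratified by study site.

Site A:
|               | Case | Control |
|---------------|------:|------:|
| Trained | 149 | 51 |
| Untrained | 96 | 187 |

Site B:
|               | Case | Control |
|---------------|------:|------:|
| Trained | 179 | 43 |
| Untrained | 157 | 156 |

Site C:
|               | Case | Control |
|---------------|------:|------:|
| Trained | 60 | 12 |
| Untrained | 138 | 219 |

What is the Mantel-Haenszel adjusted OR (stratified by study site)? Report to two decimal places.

5.28

OR_MH = Σ(aᵢdᵢ/nᵢ) / Σ(bᵢcᵢ/nᵢ), where nᵢ is the stratum total.
Stratum 1 (Site A): n = 483; a·d/n = 149·187/483 = 57.6874; b·c/n = 51·96/483 = 10.1366
Stratum 2 (Site B): n = 535; a·d/n = 179·156/535 = 52.1944; b·c/n = 43·157/535 = 12.6187
Stratum 3 (Site C): n = 429; a·d/n = 60·219/429 = 30.6294; b·c/n = 12·138/429 = 3.8601
OR_MH = (57.6874 + 52.1944 + 30.6294) / (10.1366 + 12.6187 + 3.8601) = 140.5111 / 26.6155 = 5.27930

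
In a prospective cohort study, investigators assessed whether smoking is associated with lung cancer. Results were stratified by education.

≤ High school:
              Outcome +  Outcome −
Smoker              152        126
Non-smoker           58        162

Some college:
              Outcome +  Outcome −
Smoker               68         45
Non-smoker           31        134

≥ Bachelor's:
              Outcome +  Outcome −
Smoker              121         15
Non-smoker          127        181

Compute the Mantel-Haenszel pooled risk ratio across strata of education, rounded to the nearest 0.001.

2.282

RR_MH = Σ(aᵢ·n₀ᵢ/nᵢ) / Σ(cᵢ·n₁ᵢ/nᵢ), with n₁ᵢ = aᵢ+bᵢ (exposed), n₀ᵢ = cᵢ+dᵢ (unexposed), nᵢ = n₁ᵢ+n₀ᵢ.
Stratum 1 (≤ High school): n₁ = 278, n₀ = 220, n = 498; a·n₀/n = 152·220/498 = 67.1486; c·n₁/n = 58·278/498 = 32.3775
Stratum 2 (Some college): n₁ = 113, n₀ = 165, n = 278; a·n₀/n = 68·165/278 = 40.3597; c·n₁/n = 31·113/278 = 12.6007
Stratum 3 (≥ Bachelor's): n₁ = 136, n₀ = 308, n = 444; a·n₀/n = 121·308/444 = 83.9369; c·n₁/n = 127·136/444 = 38.9009
RR_MH = (67.1486 + 40.3597 + 83.9369) / (32.3775 + 12.6007 + 38.9009) = 191.4452 / 83.8791 = 2.28239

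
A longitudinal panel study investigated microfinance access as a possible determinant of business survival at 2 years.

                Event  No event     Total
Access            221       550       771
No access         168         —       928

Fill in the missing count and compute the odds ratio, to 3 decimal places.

The missing cell is in the unexposed row: 928 − 168 = 760.
So a = 221, b = 550, c = 168, d = 760.
OR = (a·d)/(b·c) = (221 × 760) / (550 × 168) = 167960 / 92400 = 1.81775

1.818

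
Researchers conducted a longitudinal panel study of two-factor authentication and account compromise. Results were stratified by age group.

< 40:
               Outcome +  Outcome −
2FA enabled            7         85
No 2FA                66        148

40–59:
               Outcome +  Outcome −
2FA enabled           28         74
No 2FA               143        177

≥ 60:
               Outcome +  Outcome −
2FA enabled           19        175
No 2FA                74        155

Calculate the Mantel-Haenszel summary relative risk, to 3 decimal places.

RR_MH = Σ(aᵢ·n₀ᵢ/nᵢ) / Σ(cᵢ·n₁ᵢ/nᵢ), with n₁ᵢ = aᵢ+bᵢ (exposed), n₀ᵢ = cᵢ+dᵢ (unexposed), nᵢ = n₁ᵢ+n₀ᵢ.
Stratum 1 (< 40): n₁ = 92, n₀ = 214, n = 306; a·n₀/n = 7·214/306 = 4.8954; c·n₁/n = 66·92/306 = 19.8431
Stratum 2 (40–59): n₁ = 102, n₀ = 320, n = 422; a·n₀/n = 28·320/422 = 21.2322; c·n₁/n = 143·102/422 = 34.5640
Stratum 3 (≥ 60): n₁ = 194, n₀ = 229, n = 423; a·n₀/n = 19·229/423 = 10.2861; c·n₁/n = 74·194/423 = 33.9385
RR_MH = (4.8954 + 21.2322 + 10.2861) / (19.8431 + 34.5640 + 33.9385) = 36.4137 / 88.3457 = 0.41217

0.412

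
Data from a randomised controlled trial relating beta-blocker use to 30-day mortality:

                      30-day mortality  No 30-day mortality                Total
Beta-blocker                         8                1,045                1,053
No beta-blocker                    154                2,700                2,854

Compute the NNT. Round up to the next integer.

22

Risk in treated group = 8/1053 = 0.00760; risk in control = 154/2854 = 0.05396.
Absolute risk reduction = 0.05396 − 0.00760 = 0.04636
NNT = 1 / ARR = 1 / 0.04636 = 21.569 → round up → 22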